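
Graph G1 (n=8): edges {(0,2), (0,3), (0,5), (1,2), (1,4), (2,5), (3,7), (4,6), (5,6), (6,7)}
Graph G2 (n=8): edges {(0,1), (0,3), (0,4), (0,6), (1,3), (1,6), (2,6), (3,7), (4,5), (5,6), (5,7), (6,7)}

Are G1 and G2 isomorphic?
No, not isomorphic

The graphs are NOT isomorphic.

Counting triangles (3-cliques): G1 has 1, G2 has 3.
Triangle count is an isomorphism invariant, so differing triangle counts rule out isomorphism.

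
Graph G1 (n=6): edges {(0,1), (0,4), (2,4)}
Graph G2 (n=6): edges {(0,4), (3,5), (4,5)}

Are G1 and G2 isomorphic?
Yes, isomorphic

The graphs are isomorphic.
One valid mapping φ: V(G1) → V(G2): 0→4, 1→0, 2→3, 3→2, 4→5, 5→1

Verify φ preserves adjacency — for each edge of G1, its image is an edge of G2:
  (0,1) → (φ(0),φ(1)) = (0,4) ∈ E(G2) ✓
  (0,4) → (φ(0),φ(4)) = (4,5) ∈ E(G2) ✓
  (2,4) → (φ(2),φ(4)) = (3,5) ∈ E(G2) ✓
All 3 edges of G1 map to edges of G2, and |E(G1)| = |E(G2)| = 3, so φ is a bijection on edges as well as vertices. Hence G1 ≅ G2.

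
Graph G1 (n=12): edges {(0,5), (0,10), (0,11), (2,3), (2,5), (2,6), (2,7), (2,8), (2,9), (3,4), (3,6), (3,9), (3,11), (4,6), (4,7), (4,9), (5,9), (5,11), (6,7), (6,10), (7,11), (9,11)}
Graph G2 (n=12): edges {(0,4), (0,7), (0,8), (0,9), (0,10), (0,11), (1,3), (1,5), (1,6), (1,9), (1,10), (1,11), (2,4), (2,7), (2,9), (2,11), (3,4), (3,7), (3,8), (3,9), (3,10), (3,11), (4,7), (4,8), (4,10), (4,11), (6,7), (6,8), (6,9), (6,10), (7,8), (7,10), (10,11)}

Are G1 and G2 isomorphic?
No, not isomorphic

The graphs are NOT isomorphic.

Counting triangles (3-cliques): G1 has 10, G2 has 27.
Triangle count is an isomorphism invariant, so differing triangle counts rule out isomorphism.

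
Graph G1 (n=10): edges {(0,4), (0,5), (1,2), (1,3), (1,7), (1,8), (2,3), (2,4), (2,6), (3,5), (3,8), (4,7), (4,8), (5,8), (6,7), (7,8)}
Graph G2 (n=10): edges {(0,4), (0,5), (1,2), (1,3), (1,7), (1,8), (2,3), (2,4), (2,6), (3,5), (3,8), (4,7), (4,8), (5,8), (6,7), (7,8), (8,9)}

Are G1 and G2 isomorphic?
No, not isomorphic

The graphs are NOT isomorphic.

Counting edges: G1 has 16 edge(s); G2 has 17 edge(s).
Edge count is an isomorphism invariant (a bijection on vertices induces a bijection on edges), so differing edge counts rule out isomorphism.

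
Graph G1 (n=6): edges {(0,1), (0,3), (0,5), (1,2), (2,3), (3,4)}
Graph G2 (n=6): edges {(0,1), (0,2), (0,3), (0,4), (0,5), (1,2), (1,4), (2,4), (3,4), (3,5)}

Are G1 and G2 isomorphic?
No, not isomorphic

The graphs are NOT isomorphic.

Degrees in G1: deg(0)=3, deg(1)=2, deg(2)=2, deg(3)=3, deg(4)=1, deg(5)=1.
Sorted degree sequence of G1: [3, 3, 2, 2, 1, 1].
Degrees in G2: deg(0)=5, deg(1)=3, deg(2)=3, deg(3)=3, deg(4)=4, deg(5)=2.
Sorted degree sequence of G2: [5, 4, 3, 3, 3, 2].
The (sorted) degree sequence is an isomorphism invariant, so since G1 and G2 have different degree sequences they cannot be isomorphic.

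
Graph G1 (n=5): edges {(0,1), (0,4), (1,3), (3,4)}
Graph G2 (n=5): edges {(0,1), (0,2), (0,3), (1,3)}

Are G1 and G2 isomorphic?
No, not isomorphic

The graphs are NOT isomorphic.

Degrees in G1: deg(0)=2, deg(1)=2, deg(2)=0, deg(3)=2, deg(4)=2.
Sorted degree sequence of G1: [2, 2, 2, 2, 0].
Degrees in G2: deg(0)=3, deg(1)=2, deg(2)=1, deg(3)=2, deg(4)=0.
Sorted degree sequence of G2: [3, 2, 2, 1, 0].
The (sorted) degree sequence is an isomorphism invariant, so since G1 and G2 have different degree sequences they cannot be isomorphic.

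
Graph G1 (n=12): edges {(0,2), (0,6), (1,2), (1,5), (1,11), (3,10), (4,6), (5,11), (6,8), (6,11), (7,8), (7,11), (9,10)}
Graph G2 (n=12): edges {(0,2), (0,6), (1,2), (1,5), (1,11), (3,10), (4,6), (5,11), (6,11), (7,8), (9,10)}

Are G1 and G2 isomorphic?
No, not isomorphic

The graphs are NOT isomorphic.

Counting edges: G1 has 13 edge(s); G2 has 11 edge(s).
Edge count is an isomorphism invariant (a bijection on vertices induces a bijection on edges), so differing edge counts rule out isomorphism.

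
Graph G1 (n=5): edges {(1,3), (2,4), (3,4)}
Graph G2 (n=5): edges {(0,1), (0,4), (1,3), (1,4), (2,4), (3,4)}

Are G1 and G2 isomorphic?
No, not isomorphic

The graphs are NOT isomorphic.

Counting triangles (3-cliques): G1 has 0, G2 has 2.
Triangle count is an isomorphism invariant, so differing triangle counts rule out isomorphism.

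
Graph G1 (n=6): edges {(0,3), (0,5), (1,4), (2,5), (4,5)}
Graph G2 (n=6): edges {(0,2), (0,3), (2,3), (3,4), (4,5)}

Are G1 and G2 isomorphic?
No, not isomorphic

The graphs are NOT isomorphic.

Degrees in G1: deg(0)=2, deg(1)=1, deg(2)=1, deg(3)=1, deg(4)=2, deg(5)=3.
Sorted degree sequence of G1: [3, 2, 2, 1, 1, 1].
Degrees in G2: deg(0)=2, deg(1)=0, deg(2)=2, deg(3)=3, deg(4)=2, deg(5)=1.
Sorted degree sequence of G2: [3, 2, 2, 2, 1, 0].
The (sorted) degree sequence is an isomorphism invariant, so since G1 and G2 have different degree sequences they cannot be isomorphic.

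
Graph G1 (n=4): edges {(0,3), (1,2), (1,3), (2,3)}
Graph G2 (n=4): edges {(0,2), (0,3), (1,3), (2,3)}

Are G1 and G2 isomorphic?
Yes, isomorphic

The graphs are isomorphic.
One valid mapping φ: V(G1) → V(G2): 0→1, 1→0, 2→2, 3→3

Verify φ preserves adjacency — for each edge of G1, its image is an edge of G2:
  (0,3) → (φ(0),φ(3)) = (1,3) ∈ E(G2) ✓
  (1,2) → (φ(1),φ(2)) = (0,2) ∈ E(G2) ✓
  (1,3) → (φ(1),φ(3)) = (0,3) ∈ E(G2) ✓
  (2,3) → (φ(2),φ(3)) = (2,3) ∈ E(G2) ✓
All 4 edges of G1 map to edges of G2, and |E(G1)| = |E(G2)| = 4, so φ is a bijection on edges as well as vertices. Hence G1 ≅ G2.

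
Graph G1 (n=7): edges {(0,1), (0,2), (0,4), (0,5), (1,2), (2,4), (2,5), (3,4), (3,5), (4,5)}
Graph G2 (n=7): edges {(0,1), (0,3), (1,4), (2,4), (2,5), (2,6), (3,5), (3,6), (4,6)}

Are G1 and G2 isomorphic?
No, not isomorphic

The graphs are NOT isomorphic.

Connected components of G1: 2 component(s) with vertex sets [[6], [0, 1, 2, 3, 4, 5]], sizes [1, 6].
Connected components of G2: 1 component(s) with vertex sets [[0, 1, 2, 3, 4, 5, 6]], sizes [7].
The number of connected components (and the multiset of component sizes) is an isomorphism invariant — an isomorphism maps each component of G1 bijectively onto a component of G2. Since G1 has 2 component(s) and G2 has 1, they cannot be isomorphic.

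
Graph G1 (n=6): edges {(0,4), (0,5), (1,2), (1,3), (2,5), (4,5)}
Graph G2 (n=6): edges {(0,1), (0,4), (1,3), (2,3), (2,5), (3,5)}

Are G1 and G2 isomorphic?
Yes, isomorphic

The graphs are isomorphic.
One valid mapping φ: V(G1) → V(G2): 0→2, 1→0, 2→1, 3→4, 4→5, 5→3

Verify φ preserves adjacency — for each edge of G1, its image is an edge of G2:
  (0,4) → (φ(0),φ(4)) = (2,5) ∈ E(G2) ✓
  (0,5) → (φ(0),φ(5)) = (2,3) ∈ E(G2) ✓
  (1,2) → (φ(1),φ(2)) = (0,1) ∈ E(G2) ✓
  (1,3) → (φ(1),φ(3)) = (0,4) ∈ E(G2) ✓
  (2,5) → (φ(2),φ(5)) = (1,3) ∈ E(G2) ✓
  (4,5) → (φ(4),φ(5)) = (3,5) ∈ E(G2) ✓
All 6 edges of G1 map to edges of G2, and |E(G1)| = |E(G2)| = 6, so φ is a bijection on edges as well as vertices. Hence G1 ≅ G2.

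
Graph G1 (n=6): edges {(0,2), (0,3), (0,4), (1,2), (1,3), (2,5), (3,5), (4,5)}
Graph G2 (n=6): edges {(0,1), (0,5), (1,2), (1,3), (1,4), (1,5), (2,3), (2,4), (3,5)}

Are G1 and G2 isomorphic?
No, not isomorphic

The graphs are NOT isomorphic.

Degrees in G1: deg(0)=3, deg(1)=2, deg(2)=3, deg(3)=3, deg(4)=2, deg(5)=3.
Sorted degree sequence of G1: [3, 3, 3, 3, 2, 2].
Degrees in G2: deg(0)=2, deg(1)=5, deg(2)=3, deg(3)=3, deg(4)=2, deg(5)=3.
Sorted degree sequence of G2: [5, 3, 3, 3, 2, 2].
The (sorted) degree sequence is an isomorphism invariant, so since G1 and G2 have different degree sequences they cannot be isomorphic.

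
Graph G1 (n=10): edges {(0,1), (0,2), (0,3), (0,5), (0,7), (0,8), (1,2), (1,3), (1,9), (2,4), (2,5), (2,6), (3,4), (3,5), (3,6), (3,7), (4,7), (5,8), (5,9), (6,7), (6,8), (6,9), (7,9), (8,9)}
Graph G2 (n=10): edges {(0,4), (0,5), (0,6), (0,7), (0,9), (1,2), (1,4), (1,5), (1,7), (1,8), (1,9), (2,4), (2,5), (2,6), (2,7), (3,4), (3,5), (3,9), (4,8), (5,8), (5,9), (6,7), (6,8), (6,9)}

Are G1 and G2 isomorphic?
Yes, isomorphic

The graphs are isomorphic.
One valid mapping φ: V(G1) → V(G2): 0→1, 1→8, 2→4, 3→5, 4→3, 5→2, 6→0, 7→9, 8→7, 9→6

Verify φ preserves adjacency — for each edge of G1, its image is an edge of G2:
  (0,1) → (φ(0),φ(1)) = (1,8) ∈ E(G2) ✓
  (0,2) → (φ(0),φ(2)) = (1,4) ∈ E(G2) ✓
  (0,3) → (φ(0),φ(3)) = (1,5) ∈ E(G2) ✓
  (0,5) → (φ(0),φ(5)) = (1,2) ∈ E(G2) ✓
  (0,7) → (φ(0),φ(7)) = (1,9) ∈ E(G2) ✓
  (0,8) → (φ(0),φ(8)) = (1,7) ∈ E(G2) ✓
  (1,2) → (φ(1),φ(2)) = (4,8) ∈ E(G2) ✓
  (1,3) → (φ(1),φ(3)) = (5,8) ∈ E(G2) ✓
  (1,9) → (φ(1),φ(9)) = (6,8) ∈ E(G2) ✓
  (2,4) → (φ(2),φ(4)) = (3,4) ∈ E(G2) ✓
  (2,5) → (φ(2),φ(5)) = (2,4) ∈ E(G2) ✓
  (2,6) → (φ(2),φ(6)) = (0,4) ∈ E(G2) ✓
  (3,4) → (φ(3),φ(4)) = (3,5) ∈ E(G2) ✓
  (3,5) → (φ(3),φ(5)) = (2,5) ∈ E(G2) ✓
  (3,6) → (φ(3),φ(6)) = (0,5) ∈ E(G2) ✓
  (3,7) → (φ(3),φ(7)) = (5,9) ∈ E(G2) ✓
  (4,7) → (φ(4),φ(7)) = (3,9) ∈ E(G2) ✓
  (5,8) → (φ(5),φ(8)) = (2,7) ∈ E(G2) ✓
  (5,9) → (φ(5),φ(9)) = (2,6) ∈ E(G2) ✓
  (6,7) → (φ(6),φ(7)) = (0,9) ∈ E(G2) ✓
  (6,8) → (φ(6),φ(8)) = (0,7) ∈ E(G2) ✓
  (6,9) → (φ(6),φ(9)) = (0,6) ∈ E(G2) ✓
  (7,9) → (φ(7),φ(9)) = (6,9) ∈ E(G2) ✓
  (8,9) → (φ(8),φ(9)) = (6,7) ∈ E(G2) ✓
All 24 edges of G1 map to edges of G2, and |E(G1)| = |E(G2)| = 24, so φ is a bijection on edges as well as vertices. Hence G1 ≅ G2.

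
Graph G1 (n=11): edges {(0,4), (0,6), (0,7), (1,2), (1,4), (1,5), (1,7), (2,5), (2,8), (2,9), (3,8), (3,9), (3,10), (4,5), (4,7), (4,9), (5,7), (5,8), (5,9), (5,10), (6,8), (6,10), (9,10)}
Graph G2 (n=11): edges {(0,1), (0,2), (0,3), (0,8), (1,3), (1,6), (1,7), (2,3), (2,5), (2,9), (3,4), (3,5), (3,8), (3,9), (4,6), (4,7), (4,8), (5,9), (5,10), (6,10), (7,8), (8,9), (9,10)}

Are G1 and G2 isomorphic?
Yes, isomorphic

The graphs are isomorphic.
One valid mapping φ: V(G1) → V(G2): 0→10, 1→2, 2→0, 3→7, 4→9, 5→3, 6→6, 7→5, 8→1, 9→8, 10→4

Verify φ preserves adjacency — for each edge of G1, its image is an edge of G2:
  (0,4) → (φ(0),φ(4)) = (9,10) ∈ E(G2) ✓
  (0,6) → (φ(0),φ(6)) = (6,10) ∈ E(G2) ✓
  (0,7) → (φ(0),φ(7)) = (5,10) ∈ E(G2) ✓
  (1,2) → (φ(1),φ(2)) = (0,2) ∈ E(G2) ✓
  (1,4) → (φ(1),φ(4)) = (2,9) ∈ E(G2) ✓
  (1,5) → (φ(1),φ(5)) = (2,3) ∈ E(G2) ✓
  (1,7) → (φ(1),φ(7)) = (2,5) ∈ E(G2) ✓
  (2,5) → (φ(2),φ(5)) = (0,3) ∈ E(G2) ✓
  (2,8) → (φ(2),φ(8)) = (0,1) ∈ E(G2) ✓
  (2,9) → (φ(2),φ(9)) = (0,8) ∈ E(G2) ✓
  (3,8) → (φ(3),φ(8)) = (1,7) ∈ E(G2) ✓
  (3,9) → (φ(3),φ(9)) = (7,8) ∈ E(G2) ✓
  (3,10) → (φ(3),φ(10)) = (4,7) ∈ E(G2) ✓
  (4,5) → (φ(4),φ(5)) = (3,9) ∈ E(G2) ✓
  (4,7) → (φ(4),φ(7)) = (5,9) ∈ E(G2) ✓
  (4,9) → (φ(4),φ(9)) = (8,9) ∈ E(G2) ✓
  (5,7) → (φ(5),φ(7)) = (3,5) ∈ E(G2) ✓
  (5,8) → (φ(5),φ(8)) = (1,3) ∈ E(G2) ✓
  (5,9) → (φ(5),φ(9)) = (3,8) ∈ E(G2) ✓
  (5,10) → (φ(5),φ(10)) = (3,4) ∈ E(G2) ✓
  (6,8) → (φ(6),φ(8)) = (1,6) ∈ E(G2) ✓
  (6,10) → (φ(6),φ(10)) = (4,6) ∈ E(G2) ✓
  (9,10) → (φ(9),φ(10)) = (4,8) ∈ E(G2) ✓
All 23 edges of G1 map to edges of G2, and |E(G1)| = |E(G2)| = 23, so φ is a bijection on edges as well as vertices. Hence G1 ≅ G2.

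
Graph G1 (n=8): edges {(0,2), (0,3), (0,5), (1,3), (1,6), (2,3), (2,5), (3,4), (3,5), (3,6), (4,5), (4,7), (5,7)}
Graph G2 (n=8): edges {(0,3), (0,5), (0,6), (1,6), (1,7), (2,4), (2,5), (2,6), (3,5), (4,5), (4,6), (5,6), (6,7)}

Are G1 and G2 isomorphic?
Yes, isomorphic

The graphs are isomorphic.
One valid mapping φ: V(G1) → V(G2): 0→4, 1→7, 2→2, 3→6, 4→0, 5→5, 6→1, 7→3

Verify φ preserves adjacency — for each edge of G1, its image is an edge of G2:
  (0,2) → (φ(0),φ(2)) = (2,4) ∈ E(G2) ✓
  (0,3) → (φ(0),φ(3)) = (4,6) ∈ E(G2) ✓
  (0,5) → (φ(0),φ(5)) = (4,5) ∈ E(G2) ✓
  (1,3) → (φ(1),φ(3)) = (6,7) ∈ E(G2) ✓
  (1,6) → (φ(1),φ(6)) = (1,7) ∈ E(G2) ✓
  (2,3) → (φ(2),φ(3)) = (2,6) ∈ E(G2) ✓
  (2,5) → (φ(2),φ(5)) = (2,5) ∈ E(G2) ✓
  (3,4) → (φ(3),φ(4)) = (0,6) ∈ E(G2) ✓
  (3,5) → (φ(3),φ(5)) = (5,6) ∈ E(G2) ✓
  (3,6) → (φ(3),φ(6)) = (1,6) ∈ E(G2) ✓
  (4,5) → (φ(4),φ(5)) = (0,5) ∈ E(G2) ✓
  (4,7) → (φ(4),φ(7)) = (0,3) ∈ E(G2) ✓
  (5,7) → (φ(5),φ(7)) = (3,5) ∈ E(G2) ✓
All 13 edges of G1 map to edges of G2, and |E(G1)| = |E(G2)| = 13, so φ is a bijection on edges as well as vertices. Hence G1 ≅ G2.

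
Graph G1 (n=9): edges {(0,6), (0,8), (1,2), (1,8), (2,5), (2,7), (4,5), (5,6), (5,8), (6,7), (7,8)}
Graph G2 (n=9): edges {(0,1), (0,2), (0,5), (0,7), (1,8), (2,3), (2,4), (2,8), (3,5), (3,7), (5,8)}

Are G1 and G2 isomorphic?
Yes, isomorphic

The graphs are isomorphic.
One valid mapping φ: V(G1) → V(G2): 0→1, 1→7, 2→3, 3→6, 4→4, 5→2, 6→8, 7→5, 8→0

Verify φ preserves adjacency — for each edge of G1, its image is an edge of G2:
  (0,6) → (φ(0),φ(6)) = (1,8) ∈ E(G2) ✓
  (0,8) → (φ(0),φ(8)) = (0,1) ∈ E(G2) ✓
  (1,2) → (φ(1),φ(2)) = (3,7) ∈ E(G2) ✓
  (1,8) → (φ(1),φ(8)) = (0,7) ∈ E(G2) ✓
  (2,5) → (φ(2),φ(5)) = (2,3) ∈ E(G2) ✓
  (2,7) → (φ(2),φ(7)) = (3,5) ∈ E(G2) ✓
  (4,5) → (φ(4),φ(5)) = (2,4) ∈ E(G2) ✓
  (5,6) → (φ(5),φ(6)) = (2,8) ∈ E(G2) ✓
  (5,8) → (φ(5),φ(8)) = (0,2) ∈ E(G2) ✓
  (6,7) → (φ(6),φ(7)) = (5,8) ∈ E(G2) ✓
  (7,8) → (φ(7),φ(8)) = (0,5) ∈ E(G2) ✓
All 11 edges of G1 map to edges of G2, and |E(G1)| = |E(G2)| = 11, so φ is a bijection on edges as well as vertices. Hence G1 ≅ G2.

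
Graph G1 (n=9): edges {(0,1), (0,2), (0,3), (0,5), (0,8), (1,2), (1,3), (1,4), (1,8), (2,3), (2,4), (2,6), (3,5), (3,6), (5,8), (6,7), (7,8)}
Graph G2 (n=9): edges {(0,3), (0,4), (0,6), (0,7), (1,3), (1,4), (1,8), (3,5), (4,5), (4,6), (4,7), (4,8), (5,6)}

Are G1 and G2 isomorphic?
No, not isomorphic

The graphs are NOT isomorphic.

Counting triangles (3-cliques): G1 has 9, G2 has 4.
Triangle count is an isomorphism invariant, so differing triangle counts rule out isomorphism.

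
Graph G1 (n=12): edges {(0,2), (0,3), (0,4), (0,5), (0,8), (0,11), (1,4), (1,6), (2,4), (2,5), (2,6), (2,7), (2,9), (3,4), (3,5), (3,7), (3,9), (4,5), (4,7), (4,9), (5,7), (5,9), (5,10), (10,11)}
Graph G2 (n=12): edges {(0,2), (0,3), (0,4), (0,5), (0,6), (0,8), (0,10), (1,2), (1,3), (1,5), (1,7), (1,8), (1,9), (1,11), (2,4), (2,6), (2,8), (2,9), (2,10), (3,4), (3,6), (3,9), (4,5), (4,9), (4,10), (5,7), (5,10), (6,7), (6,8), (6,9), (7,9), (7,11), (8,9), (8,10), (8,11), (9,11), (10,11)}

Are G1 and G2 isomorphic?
No, not isomorphic

The graphs are NOT isomorphic.

Degrees in G1: deg(0)=6, deg(1)=2, deg(2)=6, deg(3)=5, deg(4)=7, deg(5)=7, deg(6)=2, deg(7)=4, deg(8)=1, deg(9)=4, deg(10)=2, deg(11)=2.
Sorted degree sequence of G1: [7, 7, 6, 6, 5, 4, 4, 2, 2, 2, 2, 1].
Degrees in G2: deg(0)=7, deg(1)=7, deg(2)=7, deg(3)=5, deg(4)=6, deg(5)=5, deg(6)=6, deg(7)=5, deg(8)=7, deg(9)=8, deg(10)=6, deg(11)=5.
Sorted degree sequence of G2: [8, 7, 7, 7, 7, 6, 6, 6, 5, 5, 5, 5].
The (sorted) degree sequence is an isomorphism invariant, so since G1 and G2 have different degree sequences they cannot be isomorphic.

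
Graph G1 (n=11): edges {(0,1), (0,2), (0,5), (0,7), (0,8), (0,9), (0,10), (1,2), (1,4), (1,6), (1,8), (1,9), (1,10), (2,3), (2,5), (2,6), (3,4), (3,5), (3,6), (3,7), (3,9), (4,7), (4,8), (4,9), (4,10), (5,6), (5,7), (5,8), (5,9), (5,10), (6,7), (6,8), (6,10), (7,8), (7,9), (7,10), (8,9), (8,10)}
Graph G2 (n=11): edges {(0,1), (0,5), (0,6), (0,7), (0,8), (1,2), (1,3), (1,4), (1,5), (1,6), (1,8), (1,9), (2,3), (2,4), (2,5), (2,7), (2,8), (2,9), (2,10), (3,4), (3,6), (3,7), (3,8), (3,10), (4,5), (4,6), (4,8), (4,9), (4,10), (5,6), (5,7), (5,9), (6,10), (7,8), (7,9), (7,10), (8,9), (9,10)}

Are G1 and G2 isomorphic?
Yes, isomorphic

The graphs are isomorphic.
One valid mapping φ: V(G1) → V(G2): 0→8, 1→7, 2→0, 3→6, 4→10, 5→1, 6→5, 7→4, 8→2, 9→3, 10→9

Verify φ preserves adjacency — for each edge of G1, its image is an edge of G2:
  (0,1) → (φ(0),φ(1)) = (7,8) ∈ E(G2) ✓
  (0,2) → (φ(0),φ(2)) = (0,8) ∈ E(G2) ✓
  (0,5) → (φ(0),φ(5)) = (1,8) ∈ E(G2) ✓
  (0,7) → (φ(0),φ(7)) = (4,8) ∈ E(G2) ✓
  (0,8) → (φ(0),φ(8)) = (2,8) ∈ E(G2) ✓
  (0,9) → (φ(0),φ(9)) = (3,8) ∈ E(G2) ✓
  (0,10) → (φ(0),φ(10)) = (8,9) ∈ E(G2) ✓
  (1,2) → (φ(1),φ(2)) = (0,7) ∈ E(G2) ✓
  (1,4) → (φ(1),φ(4)) = (7,10) ∈ E(G2) ✓
  (1,6) → (φ(1),φ(6)) = (5,7) ∈ E(G2) ✓
  (1,8) → (φ(1),φ(8)) = (2,7) ∈ E(G2) ✓
  (1,9) → (φ(1),φ(9)) = (3,7) ∈ E(G2) ✓
  (1,10) → (φ(1),φ(10)) = (7,9) ∈ E(G2) ✓
  (2,3) → (φ(2),φ(3)) = (0,6) ∈ E(G2) ✓
  (2,5) → (φ(2),φ(5)) = (0,1) ∈ E(G2) ✓
  (2,6) → (φ(2),φ(6)) = (0,5) ∈ E(G2) ✓
  (3,4) → (φ(3),φ(4)) = (6,10) ∈ E(G2) ✓
  (3,5) → (φ(3),φ(5)) = (1,6) ∈ E(G2) ✓
  (3,6) → (φ(3),φ(6)) = (5,6) ∈ E(G2) ✓
  (3,7) → (φ(3),φ(7)) = (4,6) ∈ E(G2) ✓
  (3,9) → (φ(3),φ(9)) = (3,6) ∈ E(G2) ✓
  (4,7) → (φ(4),φ(7)) = (4,10) ∈ E(G2) ✓
  (4,8) → (φ(4),φ(8)) = (2,10) ∈ E(G2) ✓
  (4,9) → (φ(4),φ(9)) = (3,10) ∈ E(G2) ✓
  (4,10) → (φ(4),φ(10)) = (9,10) ∈ E(G2) ✓
  (5,6) → (φ(5),φ(6)) = (1,5) ∈ E(G2) ✓
  (5,7) → (φ(5),φ(7)) = (1,4) ∈ E(G2) ✓
  (5,8) → (φ(5),φ(8)) = (1,2) ∈ E(G2) ✓
  (5,9) → (φ(5),φ(9)) = (1,3) ∈ E(G2) ✓
  (5,10) → (φ(5),φ(10)) = (1,9) ∈ E(G2) ✓
  (6,7) → (φ(6),φ(7)) = (4,5) ∈ E(G2) ✓
  (6,8) → (φ(6),φ(8)) = (2,5) ∈ E(G2) ✓
  (6,10) → (φ(6),φ(10)) = (5,9) ∈ E(G2) ✓
  (7,8) → (φ(7),φ(8)) = (2,4) ∈ E(G2) ✓
  (7,9) → (φ(7),φ(9)) = (3,4) ∈ E(G2) ✓
  (7,10) → (φ(7),φ(10)) = (4,9) ∈ E(G2) ✓
  (8,9) → (φ(8),φ(9)) = (2,3) ∈ E(G2) ✓
  (8,10) → (φ(8),φ(10)) = (2,9) ∈ E(G2) ✓
All 38 edges of G1 map to edges of G2, and |E(G1)| = |E(G2)| = 38, so φ is a bijection on edges as well as vertices. Hence G1 ≅ G2.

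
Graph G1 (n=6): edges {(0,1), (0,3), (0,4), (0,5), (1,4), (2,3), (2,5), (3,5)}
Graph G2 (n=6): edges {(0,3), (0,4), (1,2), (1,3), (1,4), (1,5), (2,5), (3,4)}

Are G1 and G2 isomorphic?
Yes, isomorphic

The graphs are isomorphic.
One valid mapping φ: V(G1) → V(G2): 0→1, 1→2, 2→0, 3→4, 4→5, 5→3

Verify φ preserves adjacency — for each edge of G1, its image is an edge of G2:
  (0,1) → (φ(0),φ(1)) = (1,2) ∈ E(G2) ✓
  (0,3) → (φ(0),φ(3)) = (1,4) ∈ E(G2) ✓
  (0,4) → (φ(0),φ(4)) = (1,5) ∈ E(G2) ✓
  (0,5) → (φ(0),φ(5)) = (1,3) ∈ E(G2) ✓
  (1,4) → (φ(1),φ(4)) = (2,5) ∈ E(G2) ✓
  (2,3) → (φ(2),φ(3)) = (0,4) ∈ E(G2) ✓
  (2,5) → (φ(2),φ(5)) = (0,3) ∈ E(G2) ✓
  (3,5) → (φ(3),φ(5)) = (3,4) ∈ E(G2) ✓
All 8 edges of G1 map to edges of G2, and |E(G1)| = |E(G2)| = 8, so φ is a bijection on edges as well as vertices. Hence G1 ≅ G2.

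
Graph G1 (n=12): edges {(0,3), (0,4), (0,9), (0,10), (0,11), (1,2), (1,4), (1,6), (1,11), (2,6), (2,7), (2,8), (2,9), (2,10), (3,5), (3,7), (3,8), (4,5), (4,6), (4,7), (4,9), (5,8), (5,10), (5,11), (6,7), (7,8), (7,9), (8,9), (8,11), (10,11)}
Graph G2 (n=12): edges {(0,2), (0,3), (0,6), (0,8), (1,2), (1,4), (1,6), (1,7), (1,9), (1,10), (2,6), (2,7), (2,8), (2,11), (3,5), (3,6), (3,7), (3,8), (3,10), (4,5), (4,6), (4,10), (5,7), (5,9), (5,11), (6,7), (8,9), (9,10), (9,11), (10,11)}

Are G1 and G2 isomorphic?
Yes, isomorphic

The graphs are isomorphic.
One valid mapping φ: V(G1) → V(G2): 0→5, 1→8, 2→2, 3→4, 4→3, 5→10, 6→0, 7→6, 8→1, 9→7, 10→11, 11→9

Verify φ preserves adjacency — for each edge of G1, its image is an edge of G2:
  (0,3) → (φ(0),φ(3)) = (4,5) ∈ E(G2) ✓
  (0,4) → (φ(0),φ(4)) = (3,5) ∈ E(G2) ✓
  (0,9) → (φ(0),φ(9)) = (5,7) ∈ E(G2) ✓
  (0,10) → (φ(0),φ(10)) = (5,11) ∈ E(G2) ✓
  (0,11) → (φ(0),φ(11)) = (5,9) ∈ E(G2) ✓
  (1,2) → (φ(1),φ(2)) = (2,8) ∈ E(G2) ✓
  (1,4) → (φ(1),φ(4)) = (3,8) ∈ E(G2) ✓
  (1,6) → (φ(1),φ(6)) = (0,8) ∈ E(G2) ✓
  (1,11) → (φ(1),φ(11)) = (8,9) ∈ E(G2) ✓
  (2,6) → (φ(2),φ(6)) = (0,2) ∈ E(G2) ✓
  (2,7) → (φ(2),φ(7)) = (2,6) ∈ E(G2) ✓
  (2,8) → (φ(2),φ(8)) = (1,2) ∈ E(G2) ✓
  (2,9) → (φ(2),φ(9)) = (2,7) ∈ E(G2) ✓
  (2,10) → (φ(2),φ(10)) = (2,11) ∈ E(G2) ✓
  (3,5) → (φ(3),φ(5)) = (4,10) ∈ E(G2) ✓
  (3,7) → (φ(3),φ(7)) = (4,6) ∈ E(G2) ✓
  (3,8) → (φ(3),φ(8)) = (1,4) ∈ E(G2) ✓
  (4,5) → (φ(4),φ(5)) = (3,10) ∈ E(G2) ✓
  (4,6) → (φ(4),φ(6)) = (0,3) ∈ E(G2) ✓
  (4,7) → (φ(4),φ(7)) = (3,6) ∈ E(G2) ✓
  (4,9) → (φ(4),φ(9)) = (3,7) ∈ E(G2) ✓
  (5,8) → (φ(5),φ(8)) = (1,10) ∈ E(G2) ✓
  (5,10) → (φ(5),φ(10)) = (10,11) ∈ E(G2) ✓
  (5,11) → (φ(5),φ(11)) = (9,10) ∈ E(G2) ✓
  (6,7) → (φ(6),φ(7)) = (0,6) ∈ E(G2) ✓
  (7,8) → (φ(7),φ(8)) = (1,6) ∈ E(G2) ✓
  (7,9) → (φ(7),φ(9)) = (6,7) ∈ E(G2) ✓
  (8,9) → (φ(8),φ(9)) = (1,7) ∈ E(G2) ✓
  (8,11) → (φ(8),φ(11)) = (1,9) ∈ E(G2) ✓
  (10,11) → (φ(10),φ(11)) = (9,11) ∈ E(G2) ✓
All 30 edges of G1 map to edges of G2, and |E(G1)| = |E(G2)| = 30, so φ is a bijection on edges as well as vertices. Hence G1 ≅ G2.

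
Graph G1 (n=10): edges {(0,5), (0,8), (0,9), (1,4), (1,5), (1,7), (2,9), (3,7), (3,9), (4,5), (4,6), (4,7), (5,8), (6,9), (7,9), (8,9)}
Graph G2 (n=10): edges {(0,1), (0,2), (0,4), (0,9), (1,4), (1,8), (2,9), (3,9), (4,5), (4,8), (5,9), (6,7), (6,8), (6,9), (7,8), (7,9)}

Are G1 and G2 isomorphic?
Yes, isomorphic

The graphs are isomorphic.
One valid mapping φ: V(G1) → V(G2): 0→6, 1→1, 2→3, 3→2, 4→4, 5→8, 6→5, 7→0, 8→7, 9→9

Verify φ preserves adjacency — for each edge of G1, its image is an edge of G2:
  (0,5) → (φ(0),φ(5)) = (6,8) ∈ E(G2) ✓
  (0,8) → (φ(0),φ(8)) = (6,7) ∈ E(G2) ✓
  (0,9) → (φ(0),φ(9)) = (6,9) ∈ E(G2) ✓
  (1,4) → (φ(1),φ(4)) = (1,4) ∈ E(G2) ✓
  (1,5) → (φ(1),φ(5)) = (1,8) ∈ E(G2) ✓
  (1,7) → (φ(1),φ(7)) = (0,1) ∈ E(G2) ✓
  (2,9) → (φ(2),φ(9)) = (3,9) ∈ E(G2) ✓
  (3,7) → (φ(3),φ(7)) = (0,2) ∈ E(G2) ✓
  (3,9) → (φ(3),φ(9)) = (2,9) ∈ E(G2) ✓
  (4,5) → (φ(4),φ(5)) = (4,8) ∈ E(G2) ✓
  (4,6) → (φ(4),φ(6)) = (4,5) ∈ E(G2) ✓
  (4,7) → (φ(4),φ(7)) = (0,4) ∈ E(G2) ✓
  (5,8) → (φ(5),φ(8)) = (7,8) ∈ E(G2) ✓
  (6,9) → (φ(6),φ(9)) = (5,9) ∈ E(G2) ✓
  (7,9) → (φ(7),φ(9)) = (0,9) ∈ E(G2) ✓
  (8,9) → (φ(8),φ(9)) = (7,9) ∈ E(G2) ✓
All 16 edges of G1 map to edges of G2, and |E(G1)| = |E(G2)| = 16, so φ is a bijection on edges as well as vertices. Hence G1 ≅ G2.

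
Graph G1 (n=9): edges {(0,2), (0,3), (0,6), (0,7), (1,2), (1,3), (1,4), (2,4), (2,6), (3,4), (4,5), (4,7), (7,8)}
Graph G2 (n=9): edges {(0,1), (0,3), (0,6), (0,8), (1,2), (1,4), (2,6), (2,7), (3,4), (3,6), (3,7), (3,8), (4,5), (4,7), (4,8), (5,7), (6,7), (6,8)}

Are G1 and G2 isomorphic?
No, not isomorphic

The graphs are NOT isomorphic.

Counting triangles (3-cliques): G1 has 3, G2 has 9.
Triangle count is an isomorphism invariant, so differing triangle counts rule out isomorphism.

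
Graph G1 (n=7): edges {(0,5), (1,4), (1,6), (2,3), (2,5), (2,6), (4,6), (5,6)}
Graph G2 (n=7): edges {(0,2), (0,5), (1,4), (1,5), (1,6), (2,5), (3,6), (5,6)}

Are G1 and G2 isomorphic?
Yes, isomorphic

The graphs are isomorphic.
One valid mapping φ: V(G1) → V(G2): 0→3, 1→0, 2→1, 3→4, 4→2, 5→6, 6→5

Verify φ preserves adjacency — for each edge of G1, its image is an edge of G2:
  (0,5) → (φ(0),φ(5)) = (3,6) ∈ E(G2) ✓
  (1,4) → (φ(1),φ(4)) = (0,2) ∈ E(G2) ✓
  (1,6) → (φ(1),φ(6)) = (0,5) ∈ E(G2) ✓
  (2,3) → (φ(2),φ(3)) = (1,4) ∈ E(G2) ✓
  (2,5) → (φ(2),φ(5)) = (1,6) ∈ E(G2) ✓
  (2,6) → (φ(2),φ(6)) = (1,5) ∈ E(G2) ✓
  (4,6) → (φ(4),φ(6)) = (2,5) ∈ E(G2) ✓
  (5,6) → (φ(5),φ(6)) = (5,6) ∈ E(G2) ✓
All 8 edges of G1 map to edges of G2, and |E(G1)| = |E(G2)| = 8, so φ is a bijection on edges as well as vertices. Hence G1 ≅ G2.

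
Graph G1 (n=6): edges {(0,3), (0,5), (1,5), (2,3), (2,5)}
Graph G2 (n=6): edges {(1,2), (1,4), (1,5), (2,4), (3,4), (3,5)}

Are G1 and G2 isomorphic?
No, not isomorphic

The graphs are NOT isomorphic.

Degrees in G1: deg(0)=2, deg(1)=1, deg(2)=2, deg(3)=2, deg(4)=0, deg(5)=3.
Sorted degree sequence of G1: [3, 2, 2, 2, 1, 0].
Degrees in G2: deg(0)=0, deg(1)=3, deg(2)=2, deg(3)=2, deg(4)=3, deg(5)=2.
Sorted degree sequence of G2: [3, 3, 2, 2, 2, 0].
The (sorted) degree sequence is an isomorphism invariant, so since G1 and G2 have different degree sequences they cannot be isomorphic.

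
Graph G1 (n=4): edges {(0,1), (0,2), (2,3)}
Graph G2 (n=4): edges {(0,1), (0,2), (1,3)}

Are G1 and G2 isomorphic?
Yes, isomorphic

The graphs are isomorphic.
One valid mapping φ: V(G1) → V(G2): 0→1, 1→3, 2→0, 3→2

Verify φ preserves adjacency — for each edge of G1, its image is an edge of G2:
  (0,1) → (φ(0),φ(1)) = (1,3) ∈ E(G2) ✓
  (0,2) → (φ(0),φ(2)) = (0,1) ∈ E(G2) ✓
  (2,3) → (φ(2),φ(3)) = (0,2) ∈ E(G2) ✓
All 3 edges of G1 map to edges of G2, and |E(G1)| = |E(G2)| = 3, so φ is a bijection on edges as well as vertices. Hence G1 ≅ G2.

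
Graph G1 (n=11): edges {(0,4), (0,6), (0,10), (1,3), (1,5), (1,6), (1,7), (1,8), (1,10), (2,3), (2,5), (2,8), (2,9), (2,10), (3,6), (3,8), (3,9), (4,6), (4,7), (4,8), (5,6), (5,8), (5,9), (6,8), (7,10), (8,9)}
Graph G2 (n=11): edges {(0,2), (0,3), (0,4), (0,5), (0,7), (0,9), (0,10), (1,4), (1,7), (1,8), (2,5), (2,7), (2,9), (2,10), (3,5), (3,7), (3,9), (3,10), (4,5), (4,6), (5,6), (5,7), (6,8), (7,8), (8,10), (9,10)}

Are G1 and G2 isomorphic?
Yes, isomorphic

The graphs are isomorphic.
One valid mapping φ: V(G1) → V(G2): 0→6, 1→7, 2→10, 3→2, 4→4, 5→3, 6→5, 7→1, 8→0, 9→9, 10→8

Verify φ preserves adjacency — for each edge of G1, its image is an edge of G2:
  (0,4) → (φ(0),φ(4)) = (4,6) ∈ E(G2) ✓
  (0,6) → (φ(0),φ(6)) = (5,6) ∈ E(G2) ✓
  (0,10) → (φ(0),φ(10)) = (6,8) ∈ E(G2) ✓
  (1,3) → (φ(1),φ(3)) = (2,7) ∈ E(G2) ✓
  (1,5) → (φ(1),φ(5)) = (3,7) ∈ E(G2) ✓
  (1,6) → (φ(1),φ(6)) = (5,7) ∈ E(G2) ✓
  (1,7) → (φ(1),φ(7)) = (1,7) ∈ E(G2) ✓
  (1,8) → (φ(1),φ(8)) = (0,7) ∈ E(G2) ✓
  (1,10) → (φ(1),φ(10)) = (7,8) ∈ E(G2) ✓
  (2,3) → (φ(2),φ(3)) = (2,10) ∈ E(G2) ✓
  (2,5) → (φ(2),φ(5)) = (3,10) ∈ E(G2) ✓
  (2,8) → (φ(2),φ(8)) = (0,10) ∈ E(G2) ✓
  (2,9) → (φ(2),φ(9)) = (9,10) ∈ E(G2) ✓
  (2,10) → (φ(2),φ(10)) = (8,10) ∈ E(G2) ✓
  (3,6) → (φ(3),φ(6)) = (2,5) ∈ E(G2) ✓
  (3,8) → (φ(3),φ(8)) = (0,2) ∈ E(G2) ✓
  (3,9) → (φ(3),φ(9)) = (2,9) ∈ E(G2) ✓
  (4,6) → (φ(4),φ(6)) = (4,5) ∈ E(G2) ✓
  (4,7) → (φ(4),φ(7)) = (1,4) ∈ E(G2) ✓
  (4,8) → (φ(4),φ(8)) = (0,4) ∈ E(G2) ✓
  (5,6) → (φ(5),φ(6)) = (3,5) ∈ E(G2) ✓
  (5,8) → (φ(5),φ(8)) = (0,3) ∈ E(G2) ✓
  (5,9) → (φ(5),φ(9)) = (3,9) ∈ E(G2) ✓
  (6,8) → (φ(6),φ(8)) = (0,5) ∈ E(G2) ✓
  (7,10) → (φ(7),φ(10)) = (1,8) ∈ E(G2) ✓
  (8,9) → (φ(8),φ(9)) = (0,9) ∈ E(G2) ✓
All 26 edges of G1 map to edges of G2, and |E(G1)| = |E(G2)| = 26, so φ is a bijection on edges as well as vertices. Hence G1 ≅ G2.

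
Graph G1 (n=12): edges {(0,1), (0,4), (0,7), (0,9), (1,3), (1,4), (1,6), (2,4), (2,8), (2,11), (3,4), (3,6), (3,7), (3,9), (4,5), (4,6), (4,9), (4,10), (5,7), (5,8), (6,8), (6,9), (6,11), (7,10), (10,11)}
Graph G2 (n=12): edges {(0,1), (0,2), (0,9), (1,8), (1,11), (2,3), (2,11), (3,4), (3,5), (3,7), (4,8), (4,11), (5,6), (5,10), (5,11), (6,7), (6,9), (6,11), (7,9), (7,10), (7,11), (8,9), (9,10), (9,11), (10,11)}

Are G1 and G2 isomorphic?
Yes, isomorphic

The graphs are isomorphic.
One valid mapping φ: V(G1) → V(G2): 0→5, 1→10, 2→1, 3→7, 4→11, 5→2, 6→9, 7→3, 8→0, 9→6, 10→4, 11→8

Verify φ preserves adjacency — for each edge of G1, its image is an edge of G2:
  (0,1) → (φ(0),φ(1)) = (5,10) ∈ E(G2) ✓
  (0,4) → (φ(0),φ(4)) = (5,11) ∈ E(G2) ✓
  (0,7) → (φ(0),φ(7)) = (3,5) ∈ E(G2) ✓
  (0,9) → (φ(0),φ(9)) = (5,6) ∈ E(G2) ✓
  (1,3) → (φ(1),φ(3)) = (7,10) ∈ E(G2) ✓
  (1,4) → (φ(1),φ(4)) = (10,11) ∈ E(G2) ✓
  (1,6) → (φ(1),φ(6)) = (9,10) ∈ E(G2) ✓
  (2,4) → (φ(2),φ(4)) = (1,11) ∈ E(G2) ✓
  (2,8) → (φ(2),φ(8)) = (0,1) ∈ E(G2) ✓
  (2,11) → (φ(2),φ(11)) = (1,8) ∈ E(G2) ✓
  (3,4) → (φ(3),φ(4)) = (7,11) ∈ E(G2) ✓
  (3,6) → (φ(3),φ(6)) = (7,9) ∈ E(G2) ✓
  (3,7) → (φ(3),φ(7)) = (3,7) ∈ E(G2) ✓
  (3,9) → (φ(3),φ(9)) = (6,7) ∈ E(G2) ✓
  (4,5) → (φ(4),φ(5)) = (2,11) ∈ E(G2) ✓
  (4,6) → (φ(4),φ(6)) = (9,11) ∈ E(G2) ✓
  (4,9) → (φ(4),φ(9)) = (6,11) ∈ E(G2) ✓
  (4,10) → (φ(4),φ(10)) = (4,11) ∈ E(G2) ✓
  (5,7) → (φ(5),φ(7)) = (2,3) ∈ E(G2) ✓
  (5,8) → (φ(5),φ(8)) = (0,2) ∈ E(G2) ✓
  (6,8) → (φ(6),φ(8)) = (0,9) ∈ E(G2) ✓
  (6,9) → (φ(6),φ(9)) = (6,9) ∈ E(G2) ✓
  (6,11) → (φ(6),φ(11)) = (8,9) ∈ E(G2) ✓
  (7,10) → (φ(7),φ(10)) = (3,4) ∈ E(G2) ✓
  (10,11) → (φ(10),φ(11)) = (4,8) ∈ E(G2) ✓
All 25 edges of G1 map to edges of G2, and |E(G1)| = |E(G2)| = 25, so φ is a bijection on edges as well as vertices. Hence G1 ≅ G2.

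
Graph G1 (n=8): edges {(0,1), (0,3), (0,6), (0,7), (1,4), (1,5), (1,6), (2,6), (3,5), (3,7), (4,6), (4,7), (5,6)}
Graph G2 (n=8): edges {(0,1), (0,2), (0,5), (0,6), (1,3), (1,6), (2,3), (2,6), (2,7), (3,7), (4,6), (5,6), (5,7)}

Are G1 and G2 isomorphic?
Yes, isomorphic

The graphs are isomorphic.
One valid mapping φ: V(G1) → V(G2): 0→2, 1→0, 2→4, 3→3, 4→5, 5→1, 6→6, 7→7

Verify φ preserves adjacency — for each edge of G1, its image is an edge of G2:
  (0,1) → (φ(0),φ(1)) = (0,2) ∈ E(G2) ✓
  (0,3) → (φ(0),φ(3)) = (2,3) ∈ E(G2) ✓
  (0,6) → (φ(0),φ(6)) = (2,6) ∈ E(G2) ✓
  (0,7) → (φ(0),φ(7)) = (2,7) ∈ E(G2) ✓
  (1,4) → (φ(1),φ(4)) = (0,5) ∈ E(G2) ✓
  (1,5) → (φ(1),φ(5)) = (0,1) ∈ E(G2) ✓
  (1,6) → (φ(1),φ(6)) = (0,6) ∈ E(G2) ✓
  (2,6) → (φ(2),φ(6)) = (4,6) ∈ E(G2) ✓
  (3,5) → (φ(3),φ(5)) = (1,3) ∈ E(G2) ✓
  (3,7) → (φ(3),φ(7)) = (3,7) ∈ E(G2) ✓
  (4,6) → (φ(4),φ(6)) = (5,6) ∈ E(G2) ✓
  (4,7) → (φ(4),φ(7)) = (5,7) ∈ E(G2) ✓
  (5,6) → (φ(5),φ(6)) = (1,6) ∈ E(G2) ✓
All 13 edges of G1 map to edges of G2, and |E(G1)| = |E(G2)| = 13, so φ is a bijection on edges as well as vertices. Hence G1 ≅ G2.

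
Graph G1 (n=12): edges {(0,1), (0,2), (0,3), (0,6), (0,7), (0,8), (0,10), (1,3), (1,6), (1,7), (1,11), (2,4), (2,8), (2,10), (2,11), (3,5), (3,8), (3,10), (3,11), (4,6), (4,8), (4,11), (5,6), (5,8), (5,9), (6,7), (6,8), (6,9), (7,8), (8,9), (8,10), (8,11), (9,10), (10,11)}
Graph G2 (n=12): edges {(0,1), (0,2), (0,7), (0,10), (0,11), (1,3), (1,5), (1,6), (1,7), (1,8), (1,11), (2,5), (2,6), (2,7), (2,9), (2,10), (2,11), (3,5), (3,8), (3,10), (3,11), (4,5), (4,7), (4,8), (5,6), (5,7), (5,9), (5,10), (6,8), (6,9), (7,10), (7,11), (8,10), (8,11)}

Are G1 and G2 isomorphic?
No, not isomorphic

The graphs are NOT isomorphic.

Counting triangles (3-cliques): G1 has 31, G2 has 28.
Triangle count is an isomorphism invariant, so differing triangle counts rule out isomorphism.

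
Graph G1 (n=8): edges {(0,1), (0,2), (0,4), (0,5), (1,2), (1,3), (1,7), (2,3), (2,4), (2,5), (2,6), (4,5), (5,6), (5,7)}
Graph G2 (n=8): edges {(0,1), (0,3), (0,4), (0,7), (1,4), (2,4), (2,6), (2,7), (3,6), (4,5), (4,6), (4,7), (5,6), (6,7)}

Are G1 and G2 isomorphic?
Yes, isomorphic

The graphs are isomorphic.
One valid mapping φ: V(G1) → V(G2): 0→7, 1→0, 2→4, 3→1, 4→2, 5→6, 6→5, 7→3

Verify φ preserves adjacency — for each edge of G1, its image is an edge of G2:
  (0,1) → (φ(0),φ(1)) = (0,7) ∈ E(G2) ✓
  (0,2) → (φ(0),φ(2)) = (4,7) ∈ E(G2) ✓
  (0,4) → (φ(0),φ(4)) = (2,7) ∈ E(G2) ✓
  (0,5) → (φ(0),φ(5)) = (6,7) ∈ E(G2) ✓
  (1,2) → (φ(1),φ(2)) = (0,4) ∈ E(G2) ✓
  (1,3) → (φ(1),φ(3)) = (0,1) ∈ E(G2) ✓
  (1,7) → (φ(1),φ(7)) = (0,3) ∈ E(G2) ✓
  (2,3) → (φ(2),φ(3)) = (1,4) ∈ E(G2) ✓
  (2,4) → (φ(2),φ(4)) = (2,4) ∈ E(G2) ✓
  (2,5) → (φ(2),φ(5)) = (4,6) ∈ E(G2) ✓
  (2,6) → (φ(2),φ(6)) = (4,5) ∈ E(G2) ✓
  (4,5) → (φ(4),φ(5)) = (2,6) ∈ E(G2) ✓
  (5,6) → (φ(5),φ(6)) = (5,6) ∈ E(G2) ✓
  (5,7) → (φ(5),φ(7)) = (3,6) ∈ E(G2) ✓
All 14 edges of G1 map to edges of G2, and |E(G1)| = |E(G2)| = 14, so φ is a bijection on edges as well as vertices. Hence G1 ≅ G2.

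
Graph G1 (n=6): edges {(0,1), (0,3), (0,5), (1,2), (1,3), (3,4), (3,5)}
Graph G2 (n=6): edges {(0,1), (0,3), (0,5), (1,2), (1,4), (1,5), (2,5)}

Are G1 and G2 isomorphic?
Yes, isomorphic

The graphs are isomorphic.
One valid mapping φ: V(G1) → V(G2): 0→5, 1→0, 2→3, 3→1, 4→4, 5→2

Verify φ preserves adjacency — for each edge of G1, its image is an edge of G2:
  (0,1) → (φ(0),φ(1)) = (0,5) ∈ E(G2) ✓
  (0,3) → (φ(0),φ(3)) = (1,5) ∈ E(G2) ✓
  (0,5) → (φ(0),φ(5)) = (2,5) ∈ E(G2) ✓
  (1,2) → (φ(1),φ(2)) = (0,3) ∈ E(G2) ✓
  (1,3) → (φ(1),φ(3)) = (0,1) ∈ E(G2) ✓
  (3,4) → (φ(3),φ(4)) = (1,4) ∈ E(G2) ✓
  (3,5) → (φ(3),φ(5)) = (1,2) ∈ E(G2) ✓
All 7 edges of G1 map to edges of G2, and |E(G1)| = |E(G2)| = 7, so φ is a bijection on edges as well as vertices. Hence G1 ≅ G2.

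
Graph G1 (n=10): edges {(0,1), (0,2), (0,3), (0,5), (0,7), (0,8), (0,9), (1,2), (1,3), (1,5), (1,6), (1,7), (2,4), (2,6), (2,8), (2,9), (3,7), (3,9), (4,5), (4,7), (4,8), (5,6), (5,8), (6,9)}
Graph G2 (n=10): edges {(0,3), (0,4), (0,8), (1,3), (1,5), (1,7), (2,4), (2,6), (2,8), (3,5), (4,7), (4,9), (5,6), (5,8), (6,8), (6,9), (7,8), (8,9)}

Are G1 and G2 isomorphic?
No, not isomorphic

The graphs are NOT isomorphic.

Counting triangles (3-cliques): G1 has 15, G2 has 4.
Triangle count is an isomorphism invariant, so differing triangle counts rule out isomorphism.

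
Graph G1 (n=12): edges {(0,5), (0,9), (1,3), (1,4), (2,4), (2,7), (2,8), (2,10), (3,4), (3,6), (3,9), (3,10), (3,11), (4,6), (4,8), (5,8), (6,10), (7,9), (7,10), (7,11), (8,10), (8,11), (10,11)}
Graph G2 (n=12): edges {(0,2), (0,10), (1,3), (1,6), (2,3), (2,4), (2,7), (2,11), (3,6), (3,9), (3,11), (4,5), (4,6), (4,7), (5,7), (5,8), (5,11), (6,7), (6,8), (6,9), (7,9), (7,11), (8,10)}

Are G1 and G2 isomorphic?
Yes, isomorphic

The graphs are isomorphic.
One valid mapping φ: V(G1) → V(G2): 0→10, 1→1, 2→11, 3→6, 4→3, 5→0, 6→9, 7→5, 8→2, 9→8, 10→7, 11→4

Verify φ preserves adjacency — for each edge of G1, its image is an edge of G2:
  (0,5) → (φ(0),φ(5)) = (0,10) ∈ E(G2) ✓
  (0,9) → (φ(0),φ(9)) = (8,10) ∈ E(G2) ✓
  (1,3) → (φ(1),φ(3)) = (1,6) ∈ E(G2) ✓
  (1,4) → (φ(1),φ(4)) = (1,3) ∈ E(G2) ✓
  (2,4) → (φ(2),φ(4)) = (3,11) ∈ E(G2) ✓
  (2,7) → (φ(2),φ(7)) = (5,11) ∈ E(G2) ✓
  (2,8) → (φ(2),φ(8)) = (2,11) ∈ E(G2) ✓
  (2,10) → (φ(2),φ(10)) = (7,11) ∈ E(G2) ✓
  (3,4) → (φ(3),φ(4)) = (3,6) ∈ E(G2) ✓
  (3,6) → (φ(3),φ(6)) = (6,9) ∈ E(G2) ✓
  (3,9) → (φ(3),φ(9)) = (6,8) ∈ E(G2) ✓
  (3,10) → (φ(3),φ(10)) = (6,7) ∈ E(G2) ✓
  (3,11) → (φ(3),φ(11)) = (4,6) ∈ E(G2) ✓
  (4,6) → (φ(4),φ(6)) = (3,9) ∈ E(G2) ✓
  (4,8) → (φ(4),φ(8)) = (2,3) ∈ E(G2) ✓
  (5,8) → (φ(5),φ(8)) = (0,2) ∈ E(G2) ✓
  (6,10) → (φ(6),φ(10)) = (7,9) ∈ E(G2) ✓
  (7,9) → (φ(7),φ(9)) = (5,8) ∈ E(G2) ✓
  (7,10) → (φ(7),φ(10)) = (5,7) ∈ E(G2) ✓
  (7,11) → (φ(7),φ(11)) = (4,5) ∈ E(G2) ✓
  (8,10) → (φ(8),φ(10)) = (2,7) ∈ E(G2) ✓
  (8,11) → (φ(8),φ(11)) = (2,4) ∈ E(G2) ✓
  (10,11) → (φ(10),φ(11)) = (4,7) ∈ E(G2) ✓
All 23 edges of G1 map to edges of G2, and |E(G1)| = |E(G2)| = 23, so φ is a bijection on edges as well as vertices. Hence G1 ≅ G2.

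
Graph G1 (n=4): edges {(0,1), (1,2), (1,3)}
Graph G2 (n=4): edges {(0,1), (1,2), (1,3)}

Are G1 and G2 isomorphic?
Yes, isomorphic

The graphs are isomorphic.
One valid mapping φ: V(G1) → V(G2): 0→2, 1→1, 2→0, 3→3

Verify φ preserves adjacency — for each edge of G1, its image is an edge of G2:
  (0,1) → (φ(0),φ(1)) = (1,2) ∈ E(G2) ✓
  (1,2) → (φ(1),φ(2)) = (0,1) ∈ E(G2) ✓
  (1,3) → (φ(1),φ(3)) = (1,3) ∈ E(G2) ✓
All 3 edges of G1 map to edges of G2, and |E(G1)| = |E(G2)| = 3, so φ is a bijection on edges as well as vertices. Hence G1 ≅ G2.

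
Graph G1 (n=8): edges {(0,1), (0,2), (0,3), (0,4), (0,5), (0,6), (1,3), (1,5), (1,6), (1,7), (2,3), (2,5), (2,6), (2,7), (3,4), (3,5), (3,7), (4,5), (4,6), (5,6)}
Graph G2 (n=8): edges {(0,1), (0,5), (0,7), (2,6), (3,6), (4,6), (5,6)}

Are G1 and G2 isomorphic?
No, not isomorphic

The graphs are NOT isomorphic.

Counting triangles (3-cliques): G1 has 19, G2 has 0.
Triangle count is an isomorphism invariant, so differing triangle counts rule out isomorphism.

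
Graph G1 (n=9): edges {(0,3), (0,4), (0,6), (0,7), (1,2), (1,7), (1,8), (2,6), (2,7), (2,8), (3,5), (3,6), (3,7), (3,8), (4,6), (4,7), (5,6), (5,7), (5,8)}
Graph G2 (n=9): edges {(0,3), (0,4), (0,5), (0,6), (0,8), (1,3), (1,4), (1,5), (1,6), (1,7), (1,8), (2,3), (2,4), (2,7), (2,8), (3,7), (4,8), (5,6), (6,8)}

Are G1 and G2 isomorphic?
Yes, isomorphic

The graphs are isomorphic.
One valid mapping φ: V(G1) → V(G2): 0→6, 1→7, 2→3, 3→8, 4→5, 5→4, 6→0, 7→1, 8→2

Verify φ preserves adjacency — for each edge of G1, its image is an edge of G2:
  (0,3) → (φ(0),φ(3)) = (6,8) ∈ E(G2) ✓
  (0,4) → (φ(0),φ(4)) = (5,6) ∈ E(G2) ✓
  (0,6) → (φ(0),φ(6)) = (0,6) ∈ E(G2) ✓
  (0,7) → (φ(0),φ(7)) = (1,6) ∈ E(G2) ✓
  (1,2) → (φ(1),φ(2)) = (3,7) ∈ E(G2) ✓
  (1,7) → (φ(1),φ(7)) = (1,7) ∈ E(G2) ✓
  (1,8) → (φ(1),φ(8)) = (2,7) ∈ E(G2) ✓
  (2,6) → (φ(2),φ(6)) = (0,3) ∈ E(G2) ✓
  (2,7) → (φ(2),φ(7)) = (1,3) ∈ E(G2) ✓
  (2,8) → (φ(2),φ(8)) = (2,3) ∈ E(G2) ✓
  (3,5) → (φ(3),φ(5)) = (4,8) ∈ E(G2) ✓
  (3,6) → (φ(3),φ(6)) = (0,8) ∈ E(G2) ✓
  (3,7) → (φ(3),φ(7)) = (1,8) ∈ E(G2) ✓
  (3,8) → (φ(3),φ(8)) = (2,8) ∈ E(G2) ✓
  (4,6) → (φ(4),φ(6)) = (0,5) ∈ E(G2) ✓
  (4,7) → (φ(4),φ(7)) = (1,5) ∈ E(G2) ✓
  (5,6) → (φ(5),φ(6)) = (0,4) ∈ E(G2) ✓
  (5,7) → (φ(5),φ(7)) = (1,4) ∈ E(G2) ✓
  (5,8) → (φ(5),φ(8)) = (2,4) ∈ E(G2) ✓
All 19 edges of G1 map to edges of G2, and |E(G1)| = |E(G2)| = 19, so φ is a bijection on edges as well as vertices. Hence G1 ≅ G2.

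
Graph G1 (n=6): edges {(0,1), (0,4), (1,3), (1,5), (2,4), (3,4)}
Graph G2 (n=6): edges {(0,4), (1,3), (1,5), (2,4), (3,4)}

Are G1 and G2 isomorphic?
No, not isomorphic

The graphs are NOT isomorphic.

Counting edges: G1 has 6 edge(s); G2 has 5 edge(s).
Edge count is an isomorphism invariant (a bijection on vertices induces a bijection on edges), so differing edge counts rule out isomorphism.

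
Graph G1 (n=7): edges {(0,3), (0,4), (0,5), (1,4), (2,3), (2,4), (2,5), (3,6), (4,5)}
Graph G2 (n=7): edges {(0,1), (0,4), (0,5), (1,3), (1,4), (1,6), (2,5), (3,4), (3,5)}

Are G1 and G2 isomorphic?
Yes, isomorphic

The graphs are isomorphic.
One valid mapping φ: V(G1) → V(G2): 0→3, 1→6, 2→0, 3→5, 4→1, 5→4, 6→2

Verify φ preserves adjacency — for each edge of G1, its image is an edge of G2:
  (0,3) → (φ(0),φ(3)) = (3,5) ∈ E(G2) ✓
  (0,4) → (φ(0),φ(4)) = (1,3) ∈ E(G2) ✓
  (0,5) → (φ(0),φ(5)) = (3,4) ∈ E(G2) ✓
  (1,4) → (φ(1),φ(4)) = (1,6) ∈ E(G2) ✓
  (2,3) → (φ(2),φ(3)) = (0,5) ∈ E(G2) ✓
  (2,4) → (φ(2),φ(4)) = (0,1) ∈ E(G2) ✓
  (2,5) → (φ(2),φ(5)) = (0,4) ∈ E(G2) ✓
  (3,6) → (φ(3),φ(6)) = (2,5) ∈ E(G2) ✓
  (4,5) → (φ(4),φ(5)) = (1,4) ∈ E(G2) ✓
All 9 edges of G1 map to edges of G2, and |E(G1)| = |E(G2)| = 9, so φ is a bijection on edges as well as vertices. Hence G1 ≅ G2.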